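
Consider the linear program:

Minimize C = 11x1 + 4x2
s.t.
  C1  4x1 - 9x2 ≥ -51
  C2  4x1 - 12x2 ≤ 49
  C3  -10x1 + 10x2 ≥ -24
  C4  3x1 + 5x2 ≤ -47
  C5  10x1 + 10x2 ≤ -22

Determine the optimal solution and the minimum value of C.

Feasible corners and C = 11x1 + 4x2:
  (-351/4, -100/3) → C = -13183/12
  (-678/47, -35/47) → C = -7598/47
  (-319/56, -335/56) → C = -4849/56

At the optimal vertex, 4x1 - 9x2 = -51 and 4x1 - 12x2 = 49.
Solving simultaneously gives x1 = -351/4, x2 = -100/3.

x1 = -351/4, x2 = -100/3, minimum C = -13183/12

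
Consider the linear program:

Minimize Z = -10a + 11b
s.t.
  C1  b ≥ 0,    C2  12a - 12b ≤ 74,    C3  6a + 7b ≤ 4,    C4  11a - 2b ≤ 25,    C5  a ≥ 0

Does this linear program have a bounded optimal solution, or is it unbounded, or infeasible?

bounded optimum

Vertices and Z = -10a + 11b:
  (2/3, 0) → Z = -20/3
  (0, 0) → Z = 0
  (0, 4/7) → Z = 44/7
The feasible region has finitely many vertices and no improving ray; the minimum is -20/3 at (2/3, 0).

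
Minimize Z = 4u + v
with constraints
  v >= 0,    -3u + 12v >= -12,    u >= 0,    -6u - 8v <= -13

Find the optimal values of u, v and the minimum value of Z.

u = 0, v = 13/8, minimum Z = 13/8

Feasible corners and Z = 4u + v:
  (4, 0) → Z = 16
  (13/6, 0) → Z = 26/3
  (0, 13/8) → Z = 13/8
The feasible region is unbounded (it extends along (0, 1), (4, 1)), but Z strictly increases along every unbounded feasible direction, so there is no improving ray and the minimum is attained at a vertex.

The optimum lies where u = 0 and -6u - 8v = -13.
Solving simultaneously gives u = 0, v = 13/8.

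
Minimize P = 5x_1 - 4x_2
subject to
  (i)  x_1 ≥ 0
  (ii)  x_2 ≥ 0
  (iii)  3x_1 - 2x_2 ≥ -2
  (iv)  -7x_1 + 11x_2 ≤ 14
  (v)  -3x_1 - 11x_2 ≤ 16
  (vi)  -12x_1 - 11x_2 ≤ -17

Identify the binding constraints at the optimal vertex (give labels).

Vertices and P = 5x_1 - 4x_2:
  (17/12, 0) → P = 85/12
  (6/19, 28/19) → P = -82/19
  (4/19, 25/19) → P = -80/19
The feasible region is unbounded (it extends along (11, 7), (1, 0)), but P strictly increases along every unbounded feasible direction, so there is no improving ray and the minimum is attained at a vertex.

The minimum is at (6/19, 28/19). Substituting into each constraint, equality holds for (iii) and (iv); the remaining constraints have slack.

(iii) and (iv)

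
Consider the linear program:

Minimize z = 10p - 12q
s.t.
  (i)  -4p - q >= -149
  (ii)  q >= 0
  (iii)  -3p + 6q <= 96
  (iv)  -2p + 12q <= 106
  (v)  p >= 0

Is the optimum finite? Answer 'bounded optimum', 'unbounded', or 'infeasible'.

Vertices and z = 10p - 12q:
  (149/4, 0) → z = 745/2
  (841/25, 361/25) → z = 4078/25
  (0, 0) → z = 0
  (0, 53/6) → z = -106
The feasible region has finitely many vertices and no improving ray; the minimum is -106 at (0, 53/6).

bounded optimum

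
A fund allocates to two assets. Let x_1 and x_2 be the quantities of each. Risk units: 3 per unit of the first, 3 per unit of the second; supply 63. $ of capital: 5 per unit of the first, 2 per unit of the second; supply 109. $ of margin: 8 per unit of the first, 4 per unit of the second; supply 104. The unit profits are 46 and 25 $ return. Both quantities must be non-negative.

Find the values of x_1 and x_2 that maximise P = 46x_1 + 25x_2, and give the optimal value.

x_1 = 5, x_2 = 16, maximum P = 630

Feasible corners and P = 46x_1 + 25x_2:
  (0, 0) → P = 0
  (0, 21) → P = 525
  (13, 0) → P = 598
  (5, 16) → P = 630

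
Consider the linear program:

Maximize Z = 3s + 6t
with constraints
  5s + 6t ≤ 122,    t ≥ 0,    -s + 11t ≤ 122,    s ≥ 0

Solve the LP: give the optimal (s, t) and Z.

Feasible corners and Z = 3s + 6t:
  (122/5, 0) → Z = 366/5
  (10, 12) → Z = 102
  (0, 0) → Z = 0
  (0, 122/11) → Z = 732/11

The binding constraints are 5s + 6t = 122 and -s + 11t = 122.
Solving simultaneously gives s = 10, t = 12.

s = 10, t = 12, maximum Z = 102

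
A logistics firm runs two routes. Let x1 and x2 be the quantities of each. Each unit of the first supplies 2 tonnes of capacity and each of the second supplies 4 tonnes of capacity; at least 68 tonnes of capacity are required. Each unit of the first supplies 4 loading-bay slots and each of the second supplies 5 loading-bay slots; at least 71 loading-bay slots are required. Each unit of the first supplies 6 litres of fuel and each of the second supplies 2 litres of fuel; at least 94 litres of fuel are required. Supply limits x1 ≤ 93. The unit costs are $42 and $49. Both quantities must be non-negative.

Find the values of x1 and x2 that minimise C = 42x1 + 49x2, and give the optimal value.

x1 = 12, x2 = 11, minimum C = 1043

Vertices and C = 42x1 + 49x2:
  (0, 47) → C = 2303
  (34, 0) → C = 1428
  (93, 0) → C = 3906
  (12, 11) → C = 1043
The feasible region is unbounded (it extends along (0, 1)), but C strictly increases along every unbounded feasible direction, so there is no improving ray and the minimum is attained at a vertex.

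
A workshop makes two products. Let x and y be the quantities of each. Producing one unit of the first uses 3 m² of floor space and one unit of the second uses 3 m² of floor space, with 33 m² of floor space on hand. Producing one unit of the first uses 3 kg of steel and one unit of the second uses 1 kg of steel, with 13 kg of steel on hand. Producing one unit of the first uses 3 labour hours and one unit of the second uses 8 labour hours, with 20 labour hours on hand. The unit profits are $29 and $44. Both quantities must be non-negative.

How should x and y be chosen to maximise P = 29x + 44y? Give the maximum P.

x = 4, y = 1, maximum P = 160

The optimum lies where 3x + y = 13 and 3x + 8y = 20.
Solving simultaneously gives x = 4, y = 1.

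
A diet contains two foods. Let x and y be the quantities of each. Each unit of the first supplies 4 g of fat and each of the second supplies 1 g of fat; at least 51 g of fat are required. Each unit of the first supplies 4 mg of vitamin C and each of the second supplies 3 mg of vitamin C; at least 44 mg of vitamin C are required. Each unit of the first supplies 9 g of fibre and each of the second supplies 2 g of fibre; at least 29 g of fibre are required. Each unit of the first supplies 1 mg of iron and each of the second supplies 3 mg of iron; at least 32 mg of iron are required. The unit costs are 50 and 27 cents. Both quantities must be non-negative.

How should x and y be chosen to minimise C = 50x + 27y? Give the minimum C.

x = 11, y = 7, minimum C = 739

Extreme points and C = 50x + 27y:
  (0, 51) → C = 1377
  (32, 0) → C = 1600
  (11, 7) → C = 739
The feasible region is unbounded (it extends along (0, 1), (1, 0)), but C strictly increases along every unbounded feasible direction, so there is no improving ray and the minimum is attained at a vertex.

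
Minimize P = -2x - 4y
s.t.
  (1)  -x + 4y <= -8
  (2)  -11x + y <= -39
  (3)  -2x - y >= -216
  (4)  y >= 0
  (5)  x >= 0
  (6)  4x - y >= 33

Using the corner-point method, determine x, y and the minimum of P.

Corner points and P = -2x - 4y:
  (872/9, 200/9) → P = -848/3
  (124/15, 1/15) → P = -84/5
  (108, 0) → P = -216
  (33/4, 0) → P = -33/2

At the optimal vertex, -x + 4y = -8 and -2x - y = -216.
Solving simultaneously gives x = 872/9, y = 200/9.

x = 872/9, y = 200/9, minimum P = -848/3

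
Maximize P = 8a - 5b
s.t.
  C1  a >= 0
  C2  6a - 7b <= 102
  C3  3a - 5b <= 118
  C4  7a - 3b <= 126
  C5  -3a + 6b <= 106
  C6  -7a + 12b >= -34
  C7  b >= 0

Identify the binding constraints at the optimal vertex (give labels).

Extreme points and P = 8a - 5b:
  (0, 53/3) → P = -265/3
  (0, 0) → P = 0
  (358/11, 1120/33) → P = 272/3
  (470/21, 92/9) → P = 8060/63
  (34/7, 0) → P = 272/7

The maximum is at (470/21, 92/9). Substituting into each constraint, equality holds for C4 and C6; the remaining constraints have slack.

C4 and C6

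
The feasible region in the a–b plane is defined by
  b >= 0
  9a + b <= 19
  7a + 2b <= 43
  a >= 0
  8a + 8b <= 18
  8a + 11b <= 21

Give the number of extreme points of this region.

5

Intersecting each pair of boundary lines and keeping only the points that satisfy every inequality leaves:
  (19/9, 0)
  (0, 0)
  (67/32, 5/32)
  (0, 21/11)
  (5/4, 1)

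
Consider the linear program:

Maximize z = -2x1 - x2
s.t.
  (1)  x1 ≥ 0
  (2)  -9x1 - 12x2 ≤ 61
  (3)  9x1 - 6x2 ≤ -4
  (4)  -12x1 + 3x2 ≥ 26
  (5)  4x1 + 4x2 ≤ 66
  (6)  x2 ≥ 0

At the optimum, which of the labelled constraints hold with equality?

Extreme points and z = -2x1 - x2:
  (0, 26/3) → z = -26/3
  (0, 33/2) → z = -33/2
  (47/30, 224/15) → z = -271/15

The maximum is at (0, 26/3). Substituting into each constraint, equality holds for (1) and (4); the remaining constraints have slack.

(1) and (4)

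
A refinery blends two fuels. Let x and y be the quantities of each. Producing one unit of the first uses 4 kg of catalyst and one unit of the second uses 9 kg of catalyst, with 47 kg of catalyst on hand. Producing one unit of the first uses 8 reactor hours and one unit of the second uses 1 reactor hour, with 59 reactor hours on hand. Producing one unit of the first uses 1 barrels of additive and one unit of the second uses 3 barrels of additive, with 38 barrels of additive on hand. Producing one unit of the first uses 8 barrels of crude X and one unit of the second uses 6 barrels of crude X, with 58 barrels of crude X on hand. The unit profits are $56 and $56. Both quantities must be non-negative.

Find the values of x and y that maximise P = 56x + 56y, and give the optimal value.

x = 5, y = 3, maximum P = 448

Extreme points and P = 56x + 56y:
  (0, 0) → P = 0
  (0, 47/9) → P = 2632/9
  (29/4, 0) → P = 406
  (5, 3) → P = 448

The optimum lies where 4x + 9y = 47 and 8x + 6y = 58.
Solving simultaneously gives x = 5, y = 3.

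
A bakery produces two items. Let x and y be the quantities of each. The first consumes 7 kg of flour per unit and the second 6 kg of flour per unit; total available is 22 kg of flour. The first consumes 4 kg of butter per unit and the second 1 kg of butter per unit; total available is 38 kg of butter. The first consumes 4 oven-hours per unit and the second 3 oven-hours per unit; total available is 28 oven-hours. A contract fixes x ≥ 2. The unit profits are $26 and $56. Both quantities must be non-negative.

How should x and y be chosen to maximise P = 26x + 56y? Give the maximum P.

Extreme points and P = 26x + 56y:
  (22/7, 0) → P = 572/7
  (2, 0) → P = 52
  (2, 4/3) → P = 380/3

The binding constraints are 7x + 6y = 22 and x = 2.
Solving simultaneously gives x = 2, y = 4/3.

x = 2, y = 4/3, maximum P = 380/3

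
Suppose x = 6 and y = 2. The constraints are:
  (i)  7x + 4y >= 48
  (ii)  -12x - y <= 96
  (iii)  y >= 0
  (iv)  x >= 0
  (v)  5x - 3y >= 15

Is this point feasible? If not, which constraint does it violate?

feasible

(i): 50 ≥ 48 ✓
(ii): -74 ≤ 96 ✓
(iii): 2 ≥ 0 ✓
(iv): 6 ≥ 0 ✓
(v): 24 ≥ 15 ✓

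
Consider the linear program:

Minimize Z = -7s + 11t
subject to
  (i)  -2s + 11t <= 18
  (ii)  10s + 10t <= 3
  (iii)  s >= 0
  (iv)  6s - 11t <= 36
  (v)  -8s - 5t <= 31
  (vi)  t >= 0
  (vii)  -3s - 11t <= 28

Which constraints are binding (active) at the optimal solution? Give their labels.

(ii) and (vi)

Corner points and Z = -7s + 11t:
  (0, 3/10) → Z = 33/10
  (3/10, 0) → Z = -21/10
  (0, 0) → Z = 0

The minimum is at (3/10, 0). Substituting into each constraint, equality holds for (ii) and (vi); the remaining constraints have slack.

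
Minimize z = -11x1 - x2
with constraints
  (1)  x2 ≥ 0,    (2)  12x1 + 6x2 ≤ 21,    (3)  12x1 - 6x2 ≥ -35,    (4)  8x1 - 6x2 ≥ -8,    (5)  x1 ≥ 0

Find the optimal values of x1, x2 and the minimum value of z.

x1 = 7/4, x2 = 0, minimum z = -77/4

Vertices and z = -11x1 - x2:
  (7/4, 0) → z = -77/4
  (0, 0) → z = 0
  (13/20, 11/5) → z = -187/20
  (0, 4/3) → z = -4/3

At the optimal vertex, x2 = 0 and 12x1 + 6x2 = 21.
Solving simultaneously gives x1 = 7/4, x2 = 0.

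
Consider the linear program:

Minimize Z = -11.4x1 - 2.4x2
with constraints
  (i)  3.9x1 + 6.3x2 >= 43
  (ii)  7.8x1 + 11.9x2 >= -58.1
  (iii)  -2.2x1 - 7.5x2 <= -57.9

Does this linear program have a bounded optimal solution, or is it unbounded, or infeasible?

unbounded

From the feasible point (-12539/39, 1441/7), moving in the direction (7.5, -2.2) keeps every constraint satisfied while Z decreases without bound.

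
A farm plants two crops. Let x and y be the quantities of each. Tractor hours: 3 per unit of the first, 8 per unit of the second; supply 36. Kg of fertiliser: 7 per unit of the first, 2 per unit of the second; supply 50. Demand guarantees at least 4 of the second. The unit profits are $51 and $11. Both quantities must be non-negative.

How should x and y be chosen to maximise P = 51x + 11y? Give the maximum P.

x = 4/3, y = 4, maximum P = 112

The optimum lies where 3x + 8y = 36 and y = 4.
Solving simultaneously gives x = 4/3, y = 4.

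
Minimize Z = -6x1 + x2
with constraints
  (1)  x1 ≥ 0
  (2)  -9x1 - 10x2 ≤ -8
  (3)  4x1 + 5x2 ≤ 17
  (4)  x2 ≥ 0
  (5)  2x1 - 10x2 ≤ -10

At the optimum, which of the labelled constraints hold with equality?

(3) and (5)

Corner points and Z = -6x1 + x2:
  (0, 17/5) → Z = 17/5
  (0, 1) → Z = 1
  (12/5, 37/25) → Z = -323/25

The minimum is at (12/5, 37/25). Substituting into each constraint, equality holds for (3) and (5); the remaining constraints have slack.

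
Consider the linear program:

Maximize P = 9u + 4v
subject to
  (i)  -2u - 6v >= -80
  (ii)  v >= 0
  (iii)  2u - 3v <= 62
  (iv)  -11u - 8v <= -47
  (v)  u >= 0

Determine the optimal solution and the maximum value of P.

Vertices and P = 9u + 4v:
  (34, 2) → P = 314
  (0, 40/3) → P = 160/3
  (31, 0) → P = 279
  (47/11, 0) → P = 423/11
  (0, 47/8) → P = 47/2

u = 34, v = 2, maximum P = 314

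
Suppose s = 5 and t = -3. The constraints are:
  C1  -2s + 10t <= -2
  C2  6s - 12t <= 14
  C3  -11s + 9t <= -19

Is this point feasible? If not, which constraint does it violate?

not feasible — violates C2

Constraint C2: 6s - 12t = 66, which is not ≤ 14. All other constraints are satisfied.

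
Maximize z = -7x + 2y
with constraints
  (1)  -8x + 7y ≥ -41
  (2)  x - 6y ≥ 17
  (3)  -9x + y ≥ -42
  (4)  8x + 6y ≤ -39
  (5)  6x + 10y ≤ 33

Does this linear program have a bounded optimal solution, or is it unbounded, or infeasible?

unbounded

From the feasible point (-27/104, -80/13), moving in the direction (-6, -1) keeps every constraint satisfied while z increases without bound.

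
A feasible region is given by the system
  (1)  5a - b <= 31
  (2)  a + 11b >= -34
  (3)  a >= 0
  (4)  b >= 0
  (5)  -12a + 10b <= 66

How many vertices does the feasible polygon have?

Of the 10 pairwise boundary intersections, those satisfying every inequality are:
  (31/5, 0)
  (188/19, 351/19)
  (0, 0)
  (0, 33/5)

4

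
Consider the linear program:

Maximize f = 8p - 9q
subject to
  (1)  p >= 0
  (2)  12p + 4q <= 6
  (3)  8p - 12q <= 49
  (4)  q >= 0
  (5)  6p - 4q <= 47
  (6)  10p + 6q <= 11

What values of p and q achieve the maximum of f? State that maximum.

p = 1/2, q = 0, maximum f = 4

Vertices and f = 8p - 9q:
  (0, 3/2) → f = -27/2
  (0, 0) → f = 0
  (1/2, 0) → f = 4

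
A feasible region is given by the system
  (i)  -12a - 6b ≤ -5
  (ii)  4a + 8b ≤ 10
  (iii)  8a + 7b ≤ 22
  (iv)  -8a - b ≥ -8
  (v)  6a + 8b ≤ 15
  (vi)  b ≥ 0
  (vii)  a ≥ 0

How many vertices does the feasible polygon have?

The feasible vertices (each the meet of two boundaries and inside every other half-plane) are:
  (5/12, 0)
  (0, 5/6)
  (9/10, 4/5)
  (0, 5/4)
  (1, 0)

5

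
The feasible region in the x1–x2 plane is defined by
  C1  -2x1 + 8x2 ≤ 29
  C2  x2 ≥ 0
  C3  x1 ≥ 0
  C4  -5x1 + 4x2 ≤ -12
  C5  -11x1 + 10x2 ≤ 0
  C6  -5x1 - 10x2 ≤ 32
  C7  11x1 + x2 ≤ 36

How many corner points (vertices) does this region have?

Intersecting each pair of boundary lines and keeping only the points that satisfy every inequality leaves:
  (12/5, 0)
  (36/11, 0)
  (156/49, 48/49)

3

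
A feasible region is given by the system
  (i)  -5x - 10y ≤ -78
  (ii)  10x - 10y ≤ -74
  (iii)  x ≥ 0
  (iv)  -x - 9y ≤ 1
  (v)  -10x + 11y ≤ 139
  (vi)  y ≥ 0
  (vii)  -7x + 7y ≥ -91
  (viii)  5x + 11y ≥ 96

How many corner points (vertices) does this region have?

4

Intersecting each pair of boundary lines and keeping only the points that satisfy every inequality leaves:
  (288/5, 65)
  (73/80, 133/16)
  (0, 139/11)
  (0, 96/11)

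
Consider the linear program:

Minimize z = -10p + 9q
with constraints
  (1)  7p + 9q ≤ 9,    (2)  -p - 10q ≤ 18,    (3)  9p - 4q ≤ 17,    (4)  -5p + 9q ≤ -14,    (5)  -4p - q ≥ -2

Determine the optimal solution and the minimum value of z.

Corner points and z = -10p + 9q:
  (-22/59, -104/59) → z = -716/59
  (38/39, -74/39) → z = -1046/39
  (32/41, -46/41) → z = -734/41

The optimum lies where -p - 10q = 18 and -4p - q = -2.
Solving simultaneously gives p = 38/39, q = -74/39.

p = 38/39, q = -74/39, minimum z = -1046/39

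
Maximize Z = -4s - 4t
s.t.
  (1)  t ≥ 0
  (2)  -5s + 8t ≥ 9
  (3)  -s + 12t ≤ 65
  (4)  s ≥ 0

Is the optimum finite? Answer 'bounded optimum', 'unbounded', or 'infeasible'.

Extreme points and Z = -4s - 4t:
  (103/13, 79/13) → Z = -56
  (0, 9/8) → Z = -9/2
  (0, 65/12) → Z = -65/3
The feasible region has finitely many vertices and no improving ray; the maximum is -9/2 at (0, 9/8).

bounded optimum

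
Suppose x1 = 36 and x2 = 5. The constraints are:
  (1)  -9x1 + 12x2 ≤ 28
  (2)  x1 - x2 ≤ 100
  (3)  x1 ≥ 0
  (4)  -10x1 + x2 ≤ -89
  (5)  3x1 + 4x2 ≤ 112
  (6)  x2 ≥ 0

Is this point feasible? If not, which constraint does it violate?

not feasible — violates (5)

Constraint (5): 3x1 + 4x2 = 128, which is not ≤ 112. All other constraints are satisfied.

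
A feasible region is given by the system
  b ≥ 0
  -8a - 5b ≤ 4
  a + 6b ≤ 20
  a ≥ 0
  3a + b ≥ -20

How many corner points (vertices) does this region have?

The feasible vertices (each the meet of two boundaries and inside every other half-plane) are:
  (20, 0)
  (0, 0)
  (0, 10/3)

3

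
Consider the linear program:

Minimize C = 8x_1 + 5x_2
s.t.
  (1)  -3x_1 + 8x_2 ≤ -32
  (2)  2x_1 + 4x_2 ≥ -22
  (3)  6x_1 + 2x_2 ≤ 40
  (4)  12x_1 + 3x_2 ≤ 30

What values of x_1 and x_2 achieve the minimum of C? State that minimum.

x_1 = -12/7, x_2 = -65/14, minimum C = -517/14

Vertices and C = 8x_1 + 5x_2:
  (-12/7, -65/14) → C = -517/14
  (16/5, -14/5) → C = 58/5
  (31/7, -54/7) → C = -22/7

The binding constraints are -3x_1 + 8x_2 = -32 and 2x_1 + 4x_2 = -22.
Solving simultaneously gives x_1 = -12/7, x_2 = -65/14.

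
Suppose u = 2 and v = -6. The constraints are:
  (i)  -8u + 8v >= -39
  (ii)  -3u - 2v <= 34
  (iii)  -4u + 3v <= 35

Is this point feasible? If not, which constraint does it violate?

not feasible — violates (i)

Constraint (i): -8u + 8v = -64, which is not ≥ -39. All other constraints are satisfied.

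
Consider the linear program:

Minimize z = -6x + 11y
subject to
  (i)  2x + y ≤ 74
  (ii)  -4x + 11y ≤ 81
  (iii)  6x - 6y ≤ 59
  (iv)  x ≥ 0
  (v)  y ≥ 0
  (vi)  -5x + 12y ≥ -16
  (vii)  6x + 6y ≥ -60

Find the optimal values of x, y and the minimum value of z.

x = 102/7, y = 199/42, minimum z = -1483/42

Corner points and z = -6x + 11y:
  (1135/42, 361/21) → z = 566/21
  (0, 81/11) → z = 81
  (102/7, 199/42) → z = -1483/42
  (0, 0) → z = 0
  (16/5, 0) → z = -96/5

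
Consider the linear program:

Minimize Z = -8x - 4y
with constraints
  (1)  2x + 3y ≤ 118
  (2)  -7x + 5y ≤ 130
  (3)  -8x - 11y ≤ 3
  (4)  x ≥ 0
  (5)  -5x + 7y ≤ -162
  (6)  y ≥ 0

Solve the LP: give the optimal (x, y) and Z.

Extreme points and Z = -8x - 4y:
  (1312/29, 266/29) → Z = -11560/29
  (59, 0) → Z = -472
  (162/5, 0) → Z = -1296/5

x = 59, y = 0, minimum Z = -472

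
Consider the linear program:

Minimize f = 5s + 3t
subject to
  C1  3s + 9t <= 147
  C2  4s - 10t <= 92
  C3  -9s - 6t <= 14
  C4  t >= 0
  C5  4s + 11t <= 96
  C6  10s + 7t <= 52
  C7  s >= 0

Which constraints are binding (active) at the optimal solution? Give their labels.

C4 and C7

Extreme points and f = 5s + 3t:
  (26/5, 0) → f = 26
  (0, 0) → f = 0
  (0, 52/7) → f = 156/7

The minimum is at (0, 0). Substituting into each constraint, equality holds for C4 and C7; the remaining constraints have slack.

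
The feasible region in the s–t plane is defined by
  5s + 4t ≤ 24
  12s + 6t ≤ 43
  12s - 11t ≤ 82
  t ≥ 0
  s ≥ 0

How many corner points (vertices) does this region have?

Of the 10 pairwise boundary intersections, those satisfying every inequality are:
  (14/9, 73/18)
  (0, 6)
  (43/12, 0)
  (0, 0)

4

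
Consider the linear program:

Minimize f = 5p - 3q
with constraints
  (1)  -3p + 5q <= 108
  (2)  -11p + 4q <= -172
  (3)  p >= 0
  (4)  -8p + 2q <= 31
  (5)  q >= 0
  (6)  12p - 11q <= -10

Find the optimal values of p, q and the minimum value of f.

Feasible corners and f = 5p - 3q:
  (1292/43, 1704/43) → f = 1348/43
  (1138/27, 422/9) → f = 1892/27
  (1932/73, 2174/73) → f = 3138/73

The optimum lies where -3p + 5q = 108 and -11p + 4q = -172.
Solving simultaneously gives p = 1292/43, q = 1704/43.

p = 1292/43, q = 1704/43, minimum f = 1348/43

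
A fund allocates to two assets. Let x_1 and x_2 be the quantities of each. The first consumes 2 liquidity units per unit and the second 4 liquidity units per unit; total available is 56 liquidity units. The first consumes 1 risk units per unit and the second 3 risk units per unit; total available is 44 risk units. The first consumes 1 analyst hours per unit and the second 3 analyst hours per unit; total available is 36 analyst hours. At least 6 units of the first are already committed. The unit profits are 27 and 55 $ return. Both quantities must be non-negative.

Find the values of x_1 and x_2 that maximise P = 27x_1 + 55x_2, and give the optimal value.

x_1 = 12, x_2 = 8, maximum P = 764

Feasible corners and P = 27x_1 + 55x_2:
  (28, 0) → P = 756
  (6, 0) → P = 162
  (12, 8) → P = 764
  (6, 10) → P = 712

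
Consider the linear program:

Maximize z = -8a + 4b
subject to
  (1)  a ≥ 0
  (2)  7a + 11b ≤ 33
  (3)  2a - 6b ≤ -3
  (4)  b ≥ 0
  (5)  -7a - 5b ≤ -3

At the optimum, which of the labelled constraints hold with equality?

(1) and (2)

Extreme points and z = -8a + 4b:
  (0, 3) → z = 12
  (0, 3/5) → z = 12/5
  (165/64, 87/64) → z = -243/16
  (3/52, 27/52) → z = 21/13

The maximum is at (0, 3). Substituting into each constraint, equality holds for (1) and (2); the remaining constraints have slack.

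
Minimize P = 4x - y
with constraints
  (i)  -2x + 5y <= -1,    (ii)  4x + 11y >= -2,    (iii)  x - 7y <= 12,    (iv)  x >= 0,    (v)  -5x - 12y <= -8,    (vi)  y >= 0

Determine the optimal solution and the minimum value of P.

x = 52/49, y = 11/49, minimum P = 197/49

Feasible corners and P = 4x - y:
  (52/49, 11/49) → P = 197/49
  (12, 0) → P = 48
  (8/5, 0) → P = 32/5
The feasible region is unbounded (it extends along (7, 1), (5, 2)), but P strictly increases along every unbounded feasible direction, so there is no improving ray and the minimum is attained at a vertex.

At the optimal vertex, -2x + 5y = -1 and -5x - 12y = -8.
Solving simultaneously gives x = 52/49, y = 11/49.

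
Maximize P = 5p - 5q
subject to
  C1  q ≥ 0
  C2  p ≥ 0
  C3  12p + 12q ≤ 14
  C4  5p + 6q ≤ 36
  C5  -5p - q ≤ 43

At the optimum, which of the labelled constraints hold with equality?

C1 and C3

Vertices and P = 5p - 5q:
  (0, 0) → P = 0
  (7/6, 0) → P = 35/6
  (0, 7/6) → P = -35/6

The maximum is at (7/6, 0). Substituting into each constraint, equality holds for C1 and C3; the remaining constraints have slack.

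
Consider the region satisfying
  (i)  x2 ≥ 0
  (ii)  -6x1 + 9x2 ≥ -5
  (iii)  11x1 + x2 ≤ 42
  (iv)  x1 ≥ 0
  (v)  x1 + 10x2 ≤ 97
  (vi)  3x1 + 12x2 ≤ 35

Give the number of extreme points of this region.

Intersecting each pair of boundary lines and keeping only the points that satisfy every inequality leaves:
  (5/6, 0)
  (0, 0)
  (383/105, 197/105)
  (469/129, 259/129)
  (0, 35/12)

5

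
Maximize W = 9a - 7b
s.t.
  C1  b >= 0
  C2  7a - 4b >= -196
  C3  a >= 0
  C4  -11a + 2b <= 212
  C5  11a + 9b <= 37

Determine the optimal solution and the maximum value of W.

a = 37/11, b = 0, maximum W = 333/11

Feasible corners and W = 9a - 7b:
  (0, 0) → W = 0
  (37/11, 0) → W = 333/11
  (0, 37/9) → W = -259/9

At the optimal vertex, b = 0 and 11a + 9b = 37.
Solving simultaneously gives a = 37/11, b = 0.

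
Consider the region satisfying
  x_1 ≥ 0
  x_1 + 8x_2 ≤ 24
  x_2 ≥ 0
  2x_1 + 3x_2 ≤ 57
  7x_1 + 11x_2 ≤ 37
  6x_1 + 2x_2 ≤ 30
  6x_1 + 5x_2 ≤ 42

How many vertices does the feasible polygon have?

5

The feasible vertices (each the meet of two boundaries and inside every other half-plane) are:
  (0, 3)
  (0, 0)
  (32/45, 131/45)
  (5, 0)
  (64/13, 3/13)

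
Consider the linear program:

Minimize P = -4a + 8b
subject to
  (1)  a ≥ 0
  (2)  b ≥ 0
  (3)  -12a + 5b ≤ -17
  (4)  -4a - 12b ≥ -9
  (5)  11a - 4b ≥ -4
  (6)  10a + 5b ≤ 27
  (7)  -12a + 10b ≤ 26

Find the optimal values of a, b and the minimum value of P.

a = 9/4, b = 0, minimum P = -9

Extreme points and P = -4a + 8b:
  (17/12, 0) → P = -17/3
  (9/4, 0) → P = -9
  (249/164, 10/41) → P = -169/41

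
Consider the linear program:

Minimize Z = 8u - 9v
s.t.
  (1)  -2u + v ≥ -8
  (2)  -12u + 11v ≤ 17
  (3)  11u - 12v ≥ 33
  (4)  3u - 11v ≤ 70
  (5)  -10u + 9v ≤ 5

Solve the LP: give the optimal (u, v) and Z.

u = 63/13, v = 22/13, minimum Z = 306/13

Extreme points and Z = 8u - 9v:
  (63/13, 22/13) → Z = 306/13
  (18/19, -116/19) → Z = 1188/19
  (-477/85, -671/85) → Z = 2223/85

The binding constraints are -2u + v = -8 and 11u - 12v = 33.
Solving simultaneously gives u = 63/13, v = 22/13.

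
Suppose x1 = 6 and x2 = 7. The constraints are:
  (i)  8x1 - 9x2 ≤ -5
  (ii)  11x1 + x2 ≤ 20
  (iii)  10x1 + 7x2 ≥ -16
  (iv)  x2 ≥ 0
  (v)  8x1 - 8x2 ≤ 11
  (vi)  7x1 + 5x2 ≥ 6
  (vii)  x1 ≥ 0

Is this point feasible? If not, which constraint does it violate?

not feasible — violates (ii)

Constraint (ii): 11x1 + x2 = 73, which is not ≤ 20. All other constraints are satisfied.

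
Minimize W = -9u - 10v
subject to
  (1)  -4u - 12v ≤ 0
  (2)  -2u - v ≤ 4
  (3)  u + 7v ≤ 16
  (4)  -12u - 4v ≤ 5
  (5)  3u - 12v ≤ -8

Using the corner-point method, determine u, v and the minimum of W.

u = 136/33, v = 56/33, minimum W = -1784/33

Corner points and W = -9u - 10v:
  (-99/80, 197/80) → W = -1079/80
  (136/33, 56/33) → W = -1784/33
  (-23/39, 27/52) → W = 3/26

The binding constraints are u + 7v = 16 and 3u - 12v = -8.
Solving simultaneously gives u = 136/33, v = 56/33.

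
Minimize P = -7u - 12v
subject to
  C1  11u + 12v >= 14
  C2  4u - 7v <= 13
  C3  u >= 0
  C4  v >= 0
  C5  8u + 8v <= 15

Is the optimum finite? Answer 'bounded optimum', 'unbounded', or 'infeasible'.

Feasible corners and P = -7u - 12v:
  (0, 7/6) → P = -14
  (14/11, 0) → P = -98/11
  (0, 15/8) → P = -45/2
  (15/8, 0) → P = -105/8
The feasible region has finitely many vertices and no improving ray; the minimum is -45/2 at (0, 15/8).

bounded optimum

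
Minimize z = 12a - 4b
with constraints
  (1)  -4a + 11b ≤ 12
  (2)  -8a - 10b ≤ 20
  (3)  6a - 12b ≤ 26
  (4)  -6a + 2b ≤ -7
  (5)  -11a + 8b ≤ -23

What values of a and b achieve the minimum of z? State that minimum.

a = 17/21, b = -37/21, minimum z = 352/21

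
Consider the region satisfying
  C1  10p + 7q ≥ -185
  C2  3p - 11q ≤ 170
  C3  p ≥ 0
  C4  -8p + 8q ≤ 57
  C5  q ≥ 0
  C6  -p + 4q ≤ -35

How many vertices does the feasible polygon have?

3

The feasible vertices (each the meet of two boundaries and inside every other half-plane) are:
  (170/3, 0)
  (295, 65)
  (35, 0)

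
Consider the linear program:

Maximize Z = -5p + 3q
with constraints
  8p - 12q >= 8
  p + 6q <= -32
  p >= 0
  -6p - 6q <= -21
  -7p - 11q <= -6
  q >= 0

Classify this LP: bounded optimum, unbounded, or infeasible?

infeasible

The boundaries 8p - 12q = 8 and -6p - 6q = -21 meet at (5/2, 1), but that point violates p + 6q ≤ -32. Every candidate vertex is excluded by some other constraint, so the feasible region is empty.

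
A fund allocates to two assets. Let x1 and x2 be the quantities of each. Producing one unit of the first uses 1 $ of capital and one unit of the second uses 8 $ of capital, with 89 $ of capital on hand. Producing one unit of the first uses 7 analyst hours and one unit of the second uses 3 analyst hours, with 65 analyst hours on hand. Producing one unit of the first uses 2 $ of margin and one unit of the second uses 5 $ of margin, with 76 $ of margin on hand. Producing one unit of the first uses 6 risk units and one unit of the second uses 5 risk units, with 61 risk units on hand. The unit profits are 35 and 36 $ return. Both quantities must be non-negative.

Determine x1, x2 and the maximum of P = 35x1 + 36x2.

Corner points and P = 35x1 + 36x2:
  (0, 0) → P = 0
  (0, 89/8) → P = 801/2
  (65/7, 0) → P = 325
  (1, 11) → P = 431
  (142/17, 37/17) → P = 6302/17

x1 = 1, x2 = 11, maximum P = 431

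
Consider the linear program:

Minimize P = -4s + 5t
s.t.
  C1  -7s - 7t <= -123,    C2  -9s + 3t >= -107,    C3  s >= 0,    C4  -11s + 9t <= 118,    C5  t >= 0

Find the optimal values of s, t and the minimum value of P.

s = 559/42, t = 179/42, minimum P = -447/14

Feasible corners and P = -4s + 5t:
  (559/42, 179/42) → P = -447/14
  (281/140, 2179/140) → P = 9771/140
  (439/16, 2239/48) → P = 5927/48

At the optimal vertex, -7s - 7t = -123 and -9s + 3t = -107.
Solving simultaneously gives s = 559/42, t = 179/42.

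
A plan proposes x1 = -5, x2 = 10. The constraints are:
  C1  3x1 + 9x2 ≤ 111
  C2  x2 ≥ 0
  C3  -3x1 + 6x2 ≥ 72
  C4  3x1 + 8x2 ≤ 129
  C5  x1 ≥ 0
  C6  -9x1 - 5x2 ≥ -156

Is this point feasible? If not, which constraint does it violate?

not feasible — violates C5

Constraint C5: x1 = -5, which is not ≥ 0. All other constraints are satisfied.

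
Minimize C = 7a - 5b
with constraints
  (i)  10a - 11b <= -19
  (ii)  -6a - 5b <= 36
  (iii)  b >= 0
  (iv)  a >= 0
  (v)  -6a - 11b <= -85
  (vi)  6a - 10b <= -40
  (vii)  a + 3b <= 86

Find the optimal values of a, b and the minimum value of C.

Vertices and C = 7a - 5b:
  (125/17, 143/17) → C = 160/17
  (889/41, 879/41) → C = 1828/41
  (0, 85/11) → C = -425/11
  (0, 86/3) → C = -430/3
  (205/63, 125/21) → C = -440/63

At the optimal vertex, a = 0 and a + 3b = 86.
Solving simultaneously gives a = 0, b = 86/3.

a = 0, b = 86/3, minimum C = -430/3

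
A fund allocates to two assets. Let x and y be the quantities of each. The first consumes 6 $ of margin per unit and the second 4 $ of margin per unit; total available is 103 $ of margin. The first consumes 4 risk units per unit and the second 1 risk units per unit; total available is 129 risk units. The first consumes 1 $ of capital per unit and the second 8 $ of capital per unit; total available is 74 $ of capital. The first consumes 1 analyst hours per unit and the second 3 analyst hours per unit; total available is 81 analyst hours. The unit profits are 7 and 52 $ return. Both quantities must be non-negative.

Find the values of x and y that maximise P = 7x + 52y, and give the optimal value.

x = 12, y = 31/4, maximum P = 487

Corner points and P = 7x + 52y:
  (0, 0) → P = 0
  (0, 37/4) → P = 481
  (103/6, 0) → P = 721/6
  (12, 31/4) → P = 487

At the optimal vertex, 6x + 4y = 103 and x + 8y = 74.
Solving simultaneously gives x = 12, y = 31/4.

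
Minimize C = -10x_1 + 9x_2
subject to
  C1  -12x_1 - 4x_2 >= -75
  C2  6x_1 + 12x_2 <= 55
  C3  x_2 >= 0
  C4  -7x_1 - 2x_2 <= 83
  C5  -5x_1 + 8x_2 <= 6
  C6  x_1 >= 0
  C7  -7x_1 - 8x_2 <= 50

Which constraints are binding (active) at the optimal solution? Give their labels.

Corner points and C = -10x_1 + 9x_2:
  (17/3, 7/4) → C = -491/12
  (25/4, 0) → C = -125/2
  (92/27, 311/108) → C = -881/108
  (0, 0) → C = 0
  (0, 3/4) → C = 27/4

The minimum is at (25/4, 0). Substituting into each constraint, equality holds for C1 and C3; the remaining constraints have slack.

C1 and C3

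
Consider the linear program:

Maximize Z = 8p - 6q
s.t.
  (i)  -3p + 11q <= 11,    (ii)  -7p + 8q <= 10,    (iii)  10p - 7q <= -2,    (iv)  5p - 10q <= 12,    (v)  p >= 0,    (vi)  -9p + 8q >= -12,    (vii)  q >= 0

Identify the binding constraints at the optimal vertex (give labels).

Corner points and Z = 8p - 6q:
  (55/89, 104/89) → Z = -184/89
  (0, 1) → Z = -6
  (0, 2/7) → Z = -12/7

The maximum is at (0, 2/7). Substituting into each constraint, equality holds for (iii) and (v); the remaining constraints have slack.

(iii) and (v)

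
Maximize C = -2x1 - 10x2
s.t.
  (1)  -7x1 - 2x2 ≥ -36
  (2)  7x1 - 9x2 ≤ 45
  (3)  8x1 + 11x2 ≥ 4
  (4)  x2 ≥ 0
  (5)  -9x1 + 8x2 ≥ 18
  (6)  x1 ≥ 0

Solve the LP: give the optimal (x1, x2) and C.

Vertices and C = -2x1 - 10x2:
  (126/37, 225/37) → C = -2502/37
  (0, 18) → C = -180
  (0, 9/4) → C = -45/2

x1 = 0, x2 = 9/4, maximum C = -45/2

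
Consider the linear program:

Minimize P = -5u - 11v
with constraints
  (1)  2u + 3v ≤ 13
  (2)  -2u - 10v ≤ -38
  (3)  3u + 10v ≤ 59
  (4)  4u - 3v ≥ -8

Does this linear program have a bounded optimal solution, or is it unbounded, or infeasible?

bounded optimum

Extreme points and P = -5u - 11v:
  (8/7, 25/7) → P = -45
  (5/6, 34/9) → P = -823/18
  (17/23, 84/23) → P = -1009/23
The feasible region has finitely many vertices and no improving ray; the minimum is -823/18 at (5/6, 34/9).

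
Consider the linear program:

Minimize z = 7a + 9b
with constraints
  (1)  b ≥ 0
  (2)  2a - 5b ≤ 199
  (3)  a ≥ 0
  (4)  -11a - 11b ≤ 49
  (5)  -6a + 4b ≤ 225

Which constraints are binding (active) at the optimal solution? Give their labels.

(1) and (3)

Extreme points and z = 7a + 9b:
  (199/2, 0) → z = 1393/2
  (0, 0) → z = 0
  (0, 225/4) → z = 2025/4
The feasible region is unbounded (it extends along (2, 3), (5, 2)), but z strictly increases along every unbounded feasible direction, so there is no improving ray and the minimum is attained at a vertex.

The minimum is at (0, 0). Substituting into each constraint, equality holds for (1) and (3); the remaining constraints have slack.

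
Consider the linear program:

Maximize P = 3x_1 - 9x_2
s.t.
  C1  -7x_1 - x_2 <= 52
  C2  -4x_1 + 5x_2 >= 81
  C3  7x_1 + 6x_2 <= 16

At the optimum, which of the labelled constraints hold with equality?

C1 and C2

Feasible corners and P = 3x_1 - 9x_2:
  (-341/39, 359/39) → P = -1418/13
  (-328/35, 68/5) → P = -5268/35
  (-406/59, 631/59) → P = -6897/59

The maximum is at (-341/39, 359/39). Substituting into each constraint, equality holds for C1 and C2; the remaining constraints have slack.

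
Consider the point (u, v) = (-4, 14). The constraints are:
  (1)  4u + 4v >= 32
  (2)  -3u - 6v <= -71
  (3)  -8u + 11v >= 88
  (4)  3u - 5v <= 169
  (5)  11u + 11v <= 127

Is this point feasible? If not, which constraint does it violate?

feasible

(1): 40 ≥ 32 ✓
(2): -72 ≤ -71 ✓
(3): 186 ≥ 88 ✓
(4): -82 ≤ 169 ✓
(5): 110 ≤ 127 ✓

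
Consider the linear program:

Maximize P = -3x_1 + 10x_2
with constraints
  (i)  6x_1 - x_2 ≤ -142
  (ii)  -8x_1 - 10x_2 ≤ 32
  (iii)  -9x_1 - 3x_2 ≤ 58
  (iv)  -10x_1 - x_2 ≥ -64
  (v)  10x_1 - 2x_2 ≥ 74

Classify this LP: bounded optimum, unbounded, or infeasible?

The boundaries 6x_1 - x_2 = -142 and -9x_1 - 3x_2 = 58 meet at (-484/27, 310/9), but that point violates 10x_1 - 2x_2 ≥ 74. Every candidate vertex is excluded by some other constraint, so the feasible region is empty.

infeasible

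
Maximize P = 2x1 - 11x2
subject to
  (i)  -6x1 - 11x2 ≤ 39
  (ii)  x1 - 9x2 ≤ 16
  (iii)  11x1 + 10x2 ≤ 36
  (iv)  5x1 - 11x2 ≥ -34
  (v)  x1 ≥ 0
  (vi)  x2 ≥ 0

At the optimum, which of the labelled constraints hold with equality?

(iii) and (vi)

Feasible corners and P = 2x1 - 11x2:
  (56/171, 554/171) → P = -1994/57
  (36/11, 0) → P = 72/11
  (0, 34/11) → P = -34
  (0, 0) → P = 0

The maximum is at (36/11, 0). Substituting into each constraint, equality holds for (iii) and (vi); the remaining constraints have slack.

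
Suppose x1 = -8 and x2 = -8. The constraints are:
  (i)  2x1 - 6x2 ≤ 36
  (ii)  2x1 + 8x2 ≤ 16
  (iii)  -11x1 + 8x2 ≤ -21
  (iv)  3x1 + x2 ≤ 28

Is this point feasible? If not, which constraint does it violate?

not feasible — violates (iii)

Constraint (iii): -11x1 + 8x2 = 24, which is not ≤ -21. All other constraints are satisfied.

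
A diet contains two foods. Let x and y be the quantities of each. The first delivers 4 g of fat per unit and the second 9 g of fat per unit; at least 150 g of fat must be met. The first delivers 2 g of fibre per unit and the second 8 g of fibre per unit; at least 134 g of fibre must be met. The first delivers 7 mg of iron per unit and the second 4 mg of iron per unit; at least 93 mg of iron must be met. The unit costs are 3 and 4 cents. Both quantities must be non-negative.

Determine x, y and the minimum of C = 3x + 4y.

x = 13/3, y = 47/3, minimum C = 227/3

The feasible region is unbounded (it extends along (0, 1), (1, 0)), but C strictly increases along every unbounded feasible direction, so there is no improving ray and the minimum is attained at a vertex.

At the optimal vertex, 2x + 8y = 134 and 7x + 4y = 93.
Solving simultaneously gives x = 13/3, y = 47/3.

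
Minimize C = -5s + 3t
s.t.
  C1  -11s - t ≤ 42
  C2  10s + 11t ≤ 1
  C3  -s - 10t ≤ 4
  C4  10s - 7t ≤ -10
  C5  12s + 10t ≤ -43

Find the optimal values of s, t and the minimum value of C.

Vertices and C = -5s + 3t:
  (-416/109, -2/109) → C = 2074/109
  (-377/98, 31/98) → C = 989/49
  (-39/11, -1/22) → C = 387/22

s = -39/11, t = -1/22, minimum C = 387/22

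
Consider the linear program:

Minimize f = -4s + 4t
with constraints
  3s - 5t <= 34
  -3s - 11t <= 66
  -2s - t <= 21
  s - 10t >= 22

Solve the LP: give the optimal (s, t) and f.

s = 46/5, t = -32/25, minimum f = -1048/25

Vertices and f = -4s + 4t:
  (11/12, -25/4) → f = -86/3
  (46/5, -32/25) → f = -1048/25
  (-165/19, -69/19) → f = 384/19
  (-188/21, -65/21) → f = 164/7

The binding constraints are 3s - 5t = 34 and s - 10t = 22.
Solving simultaneously gives s = 46/5, t = -32/25.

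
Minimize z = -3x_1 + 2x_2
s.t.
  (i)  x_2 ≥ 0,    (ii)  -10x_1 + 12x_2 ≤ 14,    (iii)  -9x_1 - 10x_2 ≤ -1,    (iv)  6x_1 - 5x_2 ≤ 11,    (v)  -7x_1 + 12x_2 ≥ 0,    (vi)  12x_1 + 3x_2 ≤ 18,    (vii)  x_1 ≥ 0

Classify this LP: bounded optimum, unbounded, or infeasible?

Extreme points and z = -3x_1 + 2x_2:
  (1, 2) → z = 1
  (0, 7/6) → z = 7/3
  (6/89, 7/178) → z = -11/89
  (0, 1/10) → z = 1/5
  (72/55, 42/55) → z = -12/5
The feasible region has finitely many vertices and no improving ray; the minimum is -12/5 at (72/55, 42/55).

bounded optimum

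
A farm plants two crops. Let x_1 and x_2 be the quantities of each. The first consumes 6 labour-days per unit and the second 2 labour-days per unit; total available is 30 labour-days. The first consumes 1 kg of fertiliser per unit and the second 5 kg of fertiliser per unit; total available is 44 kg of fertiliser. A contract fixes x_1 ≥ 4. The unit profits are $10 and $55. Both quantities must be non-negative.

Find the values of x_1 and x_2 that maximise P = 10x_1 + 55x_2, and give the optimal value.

Vertices and P = 10x_1 + 55x_2:
  (5, 0) → P = 50
  (4, 0) → P = 40
  (4, 3) → P = 205

The binding constraints are 6x_1 + 2x_2 = 30 and x_1 = 4.
Solving simultaneously gives x_1 = 4, x_2 = 3.

x_1 = 4, x_2 = 3, maximum P = 205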